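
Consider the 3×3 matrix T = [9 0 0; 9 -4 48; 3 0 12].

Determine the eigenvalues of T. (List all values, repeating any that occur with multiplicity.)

Set up det(lambda·I - T) = 0.
Expanding the 3×3 determinant: p(lambda) = lambda^3 - 17·lambda^2 + 24·lambda + 432.
Since p(-4) = 0, lambda = -4 is a root.
Factor out (lambda + 4): p(lambda) = (lambda + 4)·(lambda^2 - 21·lambda + 108).
The quadratic factors as (lambda - 9)·(lambda - 12).
Eigenvalues: -4, 9, 12.

-4, 9, 12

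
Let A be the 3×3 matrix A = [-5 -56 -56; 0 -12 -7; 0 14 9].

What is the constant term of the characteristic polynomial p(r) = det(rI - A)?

-50

p(0) = det(0·I − A) = det(−A) = (−1)^3·det(A).
det(A) = 50, so p(0) = -50.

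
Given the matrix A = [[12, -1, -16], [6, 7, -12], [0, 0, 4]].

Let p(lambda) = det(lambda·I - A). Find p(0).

p(0) = det(0·I − A) = det(−A) = (−1)^3·det(A).
det(A) = 360, so p(0) = -360.

-360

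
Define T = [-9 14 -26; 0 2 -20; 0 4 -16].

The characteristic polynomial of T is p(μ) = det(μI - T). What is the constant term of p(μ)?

p(μ) = μ^3 + 23μ^2 + 174μ + 432.
The constant term is 432.

432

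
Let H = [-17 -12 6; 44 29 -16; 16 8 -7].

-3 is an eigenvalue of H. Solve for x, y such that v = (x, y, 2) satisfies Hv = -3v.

0, 1

We need (H + 3I)v = 0.
H + 3I = [[-14, -12, 6], [44, 32, -16], [16, 8, -4]].
Row 1: (-14)·x + (-12)·y + (6)·2 = 0
Row 2: (44)·x + (32)·y + (-16)·2 = 0
Row 3: (16)·x + (8)·y + (-4)·2 = 0
Solving gives x = 0, y = 1.
Check: H·(0, 1, 2) = (0, -3, -6) = -3·(0, 1, 2).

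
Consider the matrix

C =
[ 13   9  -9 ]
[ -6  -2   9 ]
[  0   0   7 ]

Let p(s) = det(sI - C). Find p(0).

-196

p(0) = det(0·I − C) = det(−C) = (−1)^3·det(C).
det(C) = 196, so p(0) = -196.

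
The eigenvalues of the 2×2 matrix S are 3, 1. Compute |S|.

det(S) is the product of the eigenvalues: (3) · (1) = 3.

3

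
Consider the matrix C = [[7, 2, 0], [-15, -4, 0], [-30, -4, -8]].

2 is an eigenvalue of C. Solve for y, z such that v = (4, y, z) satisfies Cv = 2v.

We need (C - 2I)v = 0.
C - 2I = [[5, 2, 0], [-15, -6, 0], [-30, -4, -10]].
Row 1: (5)·4 + (2)·y + (0)·z = 0
Row 2: (-15)·4 + (-6)·y + (0)·z = 0
Row 3: (-30)·4 + (-4)·y + (-10)·z = 0
Solving gives y = -10, z = -8.
Check: C·(4, -10, -8) = (8, -20, -16) = 2·(4, -10, -8).

-10, -8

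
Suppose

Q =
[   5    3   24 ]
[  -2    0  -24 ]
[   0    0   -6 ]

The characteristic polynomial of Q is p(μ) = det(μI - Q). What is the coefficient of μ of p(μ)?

-24

p(μ) = μ^3 + μ^2 - 24μ + 36.
The coefficient of μ is -24.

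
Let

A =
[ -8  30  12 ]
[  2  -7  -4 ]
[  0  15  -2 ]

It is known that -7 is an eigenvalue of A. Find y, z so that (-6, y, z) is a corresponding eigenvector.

We need (A + 7I)v = 0.
A + 7I = [[-1, 30, 12], [2, 0, -4], [0, 15, 5]].
Row 1: (-1)·-6 + (30)·y + (12)·z = 0
Row 2: (2)·-6 + (0)·y + (-4)·z = 0
Row 3: (0)·-6 + (15)·y + (5)·z = 0
Solving gives y = 1, z = -3.
Check: A·(-6, 1, -3) = (42, -7, 21) = -7·(-6, 1, -3).

1, -3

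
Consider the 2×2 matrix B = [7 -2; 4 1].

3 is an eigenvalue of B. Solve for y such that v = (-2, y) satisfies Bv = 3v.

We need (B - 3I)v = 0.
B - 3I = [[4, -2], [4, -2]].
Row 1: (4)·-2 + (-2)·y = 0
Row 2: (4)·-2 + (-2)·y = 0
Solving gives y = -4.
Check: B·(-2, -4) = (-6, -12) = 3·(-2, -4).

-4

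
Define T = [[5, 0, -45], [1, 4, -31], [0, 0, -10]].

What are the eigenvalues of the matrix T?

-10, 4, 5

Compute the characteristic polynomial p(lambda) = det(lambda·I - T).
Expanding the 3×3 determinant: p(lambda) = lambda^3 + lambda^2 - 70·lambda + 200.
Rational-root test: lambda = 5 gives p(5) = 0.
Dividing by (lambda - 5) leaves lambda^2 + 6·lambda - 40.
The quadratic factors as (lambda + 10)·(lambda - 4).
Eigenvalues: -10, 4, 5.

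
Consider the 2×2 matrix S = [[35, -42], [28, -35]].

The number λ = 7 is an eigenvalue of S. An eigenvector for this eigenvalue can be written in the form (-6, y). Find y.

-4

We need (S - 7I)v = 0.
S - 7I = [[28, -42], [28, -42]].
Row 1: (28)·-6 + (-42)·y = 0
Row 2: (28)·-6 + (-42)·y = 0
Solving gives y = -4.
Check: S·(-6, -4) = (-42, -28) = 7·(-6, -4).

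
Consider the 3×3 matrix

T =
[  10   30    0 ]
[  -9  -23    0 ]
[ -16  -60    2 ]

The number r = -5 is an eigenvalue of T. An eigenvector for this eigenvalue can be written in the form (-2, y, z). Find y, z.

We need (T + 5I)v = 0.
T + 5I = [[15, 30, 0], [-9, -18, 0], [-16, -60, 7]].
Row 1: (15)·-2 + (30)·y + (0)·z = 0
Row 2: (-9)·-2 + (-18)·y + (0)·z = 0
Row 3: (-16)·-2 + (-60)·y + (7)·z = 0
Solving gives y = 1, z = 4.
Check: T·(-2, 1, 4) = (10, -5, -20) = -5·(-2, 1, 4).

1, 4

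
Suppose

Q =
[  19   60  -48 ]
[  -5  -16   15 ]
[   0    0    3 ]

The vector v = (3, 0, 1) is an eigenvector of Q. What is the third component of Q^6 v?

729

First find the eigenvalue: Qv = (9, 0, 3) = 3·(3, 0, 1), so λ = 3.
Then Q^6 v = λ^6·v = 3^6·(3, 0, 1) = 729·(3, 0, 1) = (2187, 0, 729).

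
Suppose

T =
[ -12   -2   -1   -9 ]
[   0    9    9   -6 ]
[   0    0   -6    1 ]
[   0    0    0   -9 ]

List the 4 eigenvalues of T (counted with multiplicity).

-12, -9, -6, 9

T is upper triangular, so its eigenvalues are the diagonal entries.
Diagonal: -12, 9, -6, -9.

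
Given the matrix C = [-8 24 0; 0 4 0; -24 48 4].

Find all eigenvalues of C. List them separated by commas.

Compute the characteristic polynomial p(r) = det(rI - C).
Cofactor expansion gives p(r) = r^3 - 48r + 128.
Try r = 4: p(4) = 0, so 4 is a root.
Factor out (r - 4): p(r) = (r - 4)·(r^2 + 4r - 32).
The quadratic factors as (r + 8)·(r - 4).
Eigenvalues: -8, 4, 4.

-8, 4, 4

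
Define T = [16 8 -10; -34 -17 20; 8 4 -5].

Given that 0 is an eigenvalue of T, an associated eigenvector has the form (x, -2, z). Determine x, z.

1, 0

We need (T)v = 0.
T = [[16, 8, -10], [-34, -17, 20], [8, 4, -5]].
Row 1: (16)·x + (8)·-2 + (-10)·z = 0
Row 2: (-34)·x + (-17)·-2 + (20)·z = 0
Row 3: (8)·x + (4)·-2 + (-5)·z = 0
Solving gives x = 1, z = 0.
Check: T·(1, -2, 0) = (0, 0, 0) = 0·(1, -2, 0).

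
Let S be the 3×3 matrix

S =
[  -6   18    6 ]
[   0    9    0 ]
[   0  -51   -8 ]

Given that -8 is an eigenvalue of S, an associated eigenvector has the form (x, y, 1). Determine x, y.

We need (S + 8I)v = 0.
S + 8I = [[2, 18, 6], [0, 17, 0], [0, -51, 0]].
Row 1: (2)·x + (18)·y + (6)·1 = 0
Row 2: (0)·x + (17)·y + (0)·1 = 0
Row 3: (0)·x + (-51)·y + (0)·1 = 0
Solving gives x = -3, y = 0.
Check: S·(-3, 0, 1) = (24, 0, -8) = -8·(-3, 0, 1).

-3, 0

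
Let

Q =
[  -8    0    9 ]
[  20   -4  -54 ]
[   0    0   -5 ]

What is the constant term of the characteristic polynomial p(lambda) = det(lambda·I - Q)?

p(0) = det(0·I − Q) = det(−Q) = (−1)^3·det(Q).
det(Q) = -160, so p(0) = 160.

160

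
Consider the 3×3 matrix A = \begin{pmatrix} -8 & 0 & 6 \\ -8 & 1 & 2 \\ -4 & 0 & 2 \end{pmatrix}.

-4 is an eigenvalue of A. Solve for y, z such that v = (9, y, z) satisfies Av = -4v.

12, 6

We need (A + 4I)v = 0.
A + 4I = [[-4, 0, 6], [-8, 5, 2], [-4, 0, 6]].
Row 1: (-4)·9 + (0)·y + (6)·z = 0
Row 2: (-8)·9 + (5)·y + (2)·z = 0
Row 3: (-4)·9 + (0)·y + (6)·z = 0
Solving gives y = 12, z = 6.
Check: A·(9, 12, 6) = (-36, -48, -24) = -4·(9, 12, 6).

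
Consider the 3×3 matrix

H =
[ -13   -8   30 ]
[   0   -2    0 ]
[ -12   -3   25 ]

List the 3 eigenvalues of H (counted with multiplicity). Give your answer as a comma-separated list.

-2, 5, 7

Set up det(lambda·I - H) = 0.
Cofactor expansion gives p(lambda) = lambda^3 - 10·lambda^2 + 11·lambda + 70.
Try lambda = -2: p(-2) = 0, so -2 is a root.
Factor out (lambda + 2): p(lambda) = (lambda + 2)·(lambda^2 - 12·lambda + 35).
The quadratic factors as (lambda - 5)·(lambda - 7).
Eigenvalues: -2, 5, 7.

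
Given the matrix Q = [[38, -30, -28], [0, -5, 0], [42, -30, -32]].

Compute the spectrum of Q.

-5, -4, 10

Compute the characteristic polynomial p(r) = det(rI - Q).
Cofactor expansion gives p(r) = r^3 - r^2 - 70r - 200.
Since p(-4) = 0, r = -4 is a root.
Factor out (r + 4): p(r) = (r + 4)·(r^2 - 5r - 50).
The quadratic factors as (r + 5)·(r - 10).
Eigenvalues: -5, -4, 10.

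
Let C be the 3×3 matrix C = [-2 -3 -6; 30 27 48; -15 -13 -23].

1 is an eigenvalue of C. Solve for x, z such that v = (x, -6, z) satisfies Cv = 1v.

2, 2

We need (C - 1I)v = 0.
C - 1I = [[-3, -3, -6], [30, 26, 48], [-15, -13, -24]].
Row 1: (-3)·x + (-3)·-6 + (-6)·z = 0
Row 2: (30)·x + (26)·-6 + (48)·z = 0
Row 3: (-15)·x + (-13)·-6 + (-24)·z = 0
Solving gives x = 2, z = 2.
Check: C·(2, -6, 2) = (2, -6, 2) = 1·(2, -6, 2).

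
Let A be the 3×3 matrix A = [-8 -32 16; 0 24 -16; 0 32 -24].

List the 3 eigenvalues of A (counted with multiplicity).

-8, -8, 8

Compute the characteristic polynomial p(λ) = det(λI - A).
Expanding the 3×3 determinant: p(λ) = λ^3 + 8λ^2 - 64λ - 512.
Try λ = -8: p(-8) = 0, so -8 is a root.
Dividing by (λ + 8) leaves λ^2 - 64.
The quadratic factors as (λ + 8)·(λ - 8).
Eigenvalues: -8, -8, 8.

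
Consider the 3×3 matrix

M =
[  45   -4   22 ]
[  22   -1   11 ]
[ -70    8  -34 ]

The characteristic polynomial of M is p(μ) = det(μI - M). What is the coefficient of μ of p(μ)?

p(μ) = μ^3 - 10μ^2 - μ + 10.
The coefficient of μ is -1.

-1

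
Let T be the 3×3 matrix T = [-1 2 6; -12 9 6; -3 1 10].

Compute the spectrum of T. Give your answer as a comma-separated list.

Compute the characteristic polynomial p(t) = det(tI - T).
Expanding along the first row, p(t) = t^3 - 18t^2 + 107t - 210.
Rational-root test: t = 6 gives p(6) = 0.
Factor out (t - 6): p(t) = (t - 6)·(t^2 - 12t + 35).
The quadratic factors as (t - 5)·(t - 7).
Eigenvalues: 5, 6, 7.

5, 6, 7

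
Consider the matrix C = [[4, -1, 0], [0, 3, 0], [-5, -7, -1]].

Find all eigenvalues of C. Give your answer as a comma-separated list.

The characteristic polynomial is p(s) = det(sI - C).
Expanding the 3×3 determinant: p(s) = s^3 - 6s^2 + 5s + 12.
Since p(-1) = 0, s = -1 is a root.
Dividing by (s + 1) leaves s^2 - 7s + 12.
The quadratic factors as (s - 3)·(s - 4).
Eigenvalues: -1, 3, 4.

-1, 3, 4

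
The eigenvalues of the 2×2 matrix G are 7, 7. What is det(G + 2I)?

81

If G has eigenvalues 7, 7, then G + 2I has eigenvalues 9, 9.
det(G + 2I) = (9) · (9) = 81.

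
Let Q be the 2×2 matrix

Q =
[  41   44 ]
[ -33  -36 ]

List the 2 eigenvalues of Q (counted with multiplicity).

det(Q - λI) = (41 - λ)(-36 - λ) - (44)·(-33) = λ^2 - 5λ - 24.
This factors as (λ + 3)·(λ - 8) = 0.
Eigenvalues: -3, 8.

-3, 8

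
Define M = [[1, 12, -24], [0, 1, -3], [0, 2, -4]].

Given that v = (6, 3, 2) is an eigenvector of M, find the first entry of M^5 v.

First find the eigenvalue: Mv = (-6, -3, -2) = -1·(6, 3, 2), so λ = -1.
Then M^5 v = λ^5·v = (-1)^5·(6, 3, 2) = -1·(6, 3, 2) = (-6, -3, -2).

-6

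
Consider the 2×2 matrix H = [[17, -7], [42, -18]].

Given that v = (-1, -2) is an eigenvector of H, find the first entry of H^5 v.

-243

First find the eigenvalue: Hv = (-3, -6) = 3·(-1, -2), so λ = 3.
Then H^5 v = λ^5·v = 3^5·(-1, -2) = 243·(-1, -2) = (-243, -486).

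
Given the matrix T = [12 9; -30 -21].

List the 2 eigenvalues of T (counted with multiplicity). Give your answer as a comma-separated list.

-6, -3

det(T - μI) = (12 - μ)(-21 - μ) - (9)·(-30) = μ^2 + 9μ + 18.
This factors as (μ + 6)·(μ + 3) = 0.
Eigenvalues: -6, -3.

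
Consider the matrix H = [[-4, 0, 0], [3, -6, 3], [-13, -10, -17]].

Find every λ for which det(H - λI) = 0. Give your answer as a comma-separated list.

-12, -11, -4

Compute the characteristic polynomial p(t) = det(tI - H).
Expanding the 3×3 determinant: p(t) = t^3 + 27t^2 + 224t + 528.
Try t = -4: p(-4) = 0, so -4 is a root.
Dividing by (t + 4) leaves t^2 + 23t + 132.
The quadratic factors as (t + 12)·(t + 11).
Eigenvalues: -12, -11, -4.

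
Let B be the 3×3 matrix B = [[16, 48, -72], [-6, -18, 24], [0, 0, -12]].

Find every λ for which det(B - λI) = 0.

-12, -2, 0

The characteristic polynomial is p(r) = det(rI - B).
Cofactor expansion gives p(r) = r^3 + 14r^2 + 24r.
Rational-root test: r = -2 gives p(-2) = 0.
Factor out (r + 2): p(r) = (r + 2)·(r^2 + 12r).
The quadratic factors as (r + 12)·r.
Eigenvalues: -12, -2, 0.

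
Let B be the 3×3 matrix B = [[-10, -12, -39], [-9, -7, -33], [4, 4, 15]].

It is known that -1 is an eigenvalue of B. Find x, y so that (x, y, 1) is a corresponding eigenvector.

-3, -1

We need (B + 1I)v = 0.
B + 1I = [[-9, -12, -39], [-9, -6, -33], [4, 4, 16]].
Row 1: (-9)·x + (-12)·y + (-39)·1 = 0
Row 2: (-9)·x + (-6)·y + (-33)·1 = 0
Row 3: (4)·x + (4)·y + (16)·1 = 0
Solving gives x = -3, y = -1.
Check: B·(-3, -1, 1) = (3, 1, -1) = -1·(-3, -1, 1).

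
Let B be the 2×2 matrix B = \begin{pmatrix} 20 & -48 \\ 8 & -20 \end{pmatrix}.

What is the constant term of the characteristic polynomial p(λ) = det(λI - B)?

-16

p(0) = det(0·I − B) = det(−B) = (−1)^2·det(B).
det(B) = -16, so p(0) = -16.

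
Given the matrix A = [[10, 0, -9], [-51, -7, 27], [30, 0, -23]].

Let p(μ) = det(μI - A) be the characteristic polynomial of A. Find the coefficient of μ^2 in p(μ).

20

The coefficient of μ^2 of det(μI - A) is −trace(A).
trace(A) = (10) + (-7) + (-23) = -20, so the coefficient is 20.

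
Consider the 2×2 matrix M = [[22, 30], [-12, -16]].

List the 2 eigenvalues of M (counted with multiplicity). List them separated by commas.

det(M - λI) = (22 - λ)(-16 - λ) - (30)·(-12) = λ^2 - 6λ + 8.
This factors as (λ - 2)·(λ - 4) = 0.
Eigenvalues: 2, 4.

2, 4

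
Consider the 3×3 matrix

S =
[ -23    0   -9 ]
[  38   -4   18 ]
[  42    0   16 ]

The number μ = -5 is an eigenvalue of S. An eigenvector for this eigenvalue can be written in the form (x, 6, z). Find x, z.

We need (S + 5I)v = 0.
S + 5I = [[-18, 0, -9], [38, 1, 18], [42, 0, 21]].
Row 1: (-18)·x + (0)·6 + (-9)·z = 0
Row 2: (38)·x + (1)·6 + (18)·z = 0
Row 3: (42)·x + (0)·6 + (21)·z = 0
Solving gives x = -3, z = 6.
Check: S·(-3, 6, 6) = (15, -30, -30) = -5·(-3, 6, 6).

-3, 6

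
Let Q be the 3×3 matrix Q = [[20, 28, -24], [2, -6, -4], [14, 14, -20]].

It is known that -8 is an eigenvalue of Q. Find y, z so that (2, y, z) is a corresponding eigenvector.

We need (Q + 8I)v = 0.
Q + 8I = [[28, 28, -24], [2, 2, -4], [14, 14, -12]].
Row 1: (28)·2 + (28)·y + (-24)·z = 0
Row 2: (2)·2 + (2)·y + (-4)·z = 0
Row 3: (14)·2 + (14)·y + (-12)·z = 0
Solving gives y = -2, z = 0.
Check: Q·(2, -2, 0) = (-16, 16, 0) = -8·(2, -2, 0).

-2, 0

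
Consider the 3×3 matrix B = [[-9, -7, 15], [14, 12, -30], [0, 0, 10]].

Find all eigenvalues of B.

-2, 5, 10

Compute the characteristic polynomial p(s) = det(sI - B).
Cofactor expansion gives p(s) = s^3 - 13s^2 + 20s + 100.
Since p(10) = 0, s = 10 is a root.
Dividing by (s - 10) leaves s^2 - 3s - 10.
The quadratic factors as (s + 2)·(s - 5).
Eigenvalues: -2, 5, 10.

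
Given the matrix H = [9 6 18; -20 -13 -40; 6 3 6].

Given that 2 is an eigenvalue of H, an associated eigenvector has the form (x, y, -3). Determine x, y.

We need (H - 2I)v = 0.
H - 2I = [[7, 6, 18], [-20, -15, -40], [6, 3, 4]].
Row 1: (7)·x + (6)·y + (18)·-3 = 0
Row 2: (-20)·x + (-15)·y + (-40)·-3 = 0
Row 3: (6)·x + (3)·y + (4)·-3 = 0
Solving gives x = -6, y = 16.
Check: H·(-6, 16, -3) = (-12, 32, -6) = 2·(-6, 16, -3).

-6, 16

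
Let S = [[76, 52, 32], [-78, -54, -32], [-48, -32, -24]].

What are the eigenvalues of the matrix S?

Set up det(rI - S) = 0.
Expanding along the first row, p(r) = r^3 + 2r^2 - 64r - 128.
Try r = -2: p(-2) = 0, so -2 is a root.
Dividing by (r + 2) leaves r^2 - 64.
The quadratic factors as (r + 8)·(r - 8).
Eigenvalues: -8, -2, 8.

-8, -2, 8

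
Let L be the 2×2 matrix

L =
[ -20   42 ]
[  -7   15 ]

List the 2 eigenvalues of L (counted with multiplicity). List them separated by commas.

-6, 1

det(L - λI) = (-20 - λ)(15 - λ) - (42)·(-7) = λ^2 + 5λ - 6.
This factors as (λ + 6)·(λ - 1) = 0.
Eigenvalues: -6, 1.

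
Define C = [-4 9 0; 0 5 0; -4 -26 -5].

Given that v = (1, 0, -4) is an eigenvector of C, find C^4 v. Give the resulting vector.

(256, 0, -1024)

First find the eigenvalue: Cv = (-4, 0, 16) = -4·(1, 0, -4), so λ = -4.
Then C^4 v = λ^4·v = (-4)^4·(1, 0, -4) = 256·(1, 0, -4) = (256, 0, -1024).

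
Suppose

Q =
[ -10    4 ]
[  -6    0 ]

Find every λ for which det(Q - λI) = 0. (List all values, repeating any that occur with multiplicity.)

det(Q - rI) = (-10 - r)(0 - r) - (4)·(-6) = r^2 + 10r + 24.
This factors as (r + 6)·(r + 4) = 0.
Eigenvalues: -6, -4.

-6, -4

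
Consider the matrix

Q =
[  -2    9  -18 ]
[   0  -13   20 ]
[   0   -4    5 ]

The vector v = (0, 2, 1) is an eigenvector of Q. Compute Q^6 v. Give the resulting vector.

(0, 1458, 729)

First find the eigenvalue: Qv = (0, -6, -3) = -3·(0, 2, 1), so λ = -3.
Then Q^6 v = λ^6·v = (-3)^6·(0, 2, 1) = 729·(0, 2, 1) = (0, 1458, 729).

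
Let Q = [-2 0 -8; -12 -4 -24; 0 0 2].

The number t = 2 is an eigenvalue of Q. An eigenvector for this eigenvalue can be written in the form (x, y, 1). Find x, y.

We need (Q - 2I)v = 0.
Q - 2I = [[-4, 0, -8], [-12, -6, -24], [0, 0, 0]].
Row 1: (-4)·x + (0)·y + (-8)·1 = 0
Row 2: (-12)·x + (-6)·y + (-24)·1 = 0
Row 3: (0)·x + (0)·y + (0)·1 = 0
Solving gives x = -2, y = 0.
Check: Q·(-2, 0, 1) = (-4, 0, 2) = 2·(-2, 0, 1).

-2, 0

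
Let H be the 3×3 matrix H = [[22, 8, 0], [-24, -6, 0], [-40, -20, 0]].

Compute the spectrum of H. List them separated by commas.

0, 6, 10

The characteristic polynomial is p(s) = det(sI - H).
Expanding along the first row, p(s) = s^3 - 16s^2 + 60s.
Since p(0) = 0, s = 0 is a root.
Factor out s: p(s) = s·(s^2 - 16s + 60).
The quadratic factors as (s - 6)·(s - 10).
Eigenvalues: 0, 6, 10.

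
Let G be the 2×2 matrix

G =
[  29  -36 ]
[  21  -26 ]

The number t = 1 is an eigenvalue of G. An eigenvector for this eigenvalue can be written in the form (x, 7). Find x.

9

We need (G - 1I)v = 0.
G - 1I = [[28, -36], [21, -27]].
Row 1: (28)·x + (-36)·7 = 0
Row 2: (21)·x + (-27)·7 = 0
Solving gives x = 9.
Check: G·(9, 7) = (9, 7) = 1·(9, 7).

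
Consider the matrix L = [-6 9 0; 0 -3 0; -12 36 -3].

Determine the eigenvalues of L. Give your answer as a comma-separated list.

Set up det(tI - L) = 0.
Cofactor expansion gives p(t) = t^3 + 12t^2 + 45t + 54.
Try t = -6: p(-6) = 0, so -6 is a root.
Factor out (t + 6): p(t) = (t + 6)·(t^2 + 6t + 9).
The quadratic factor is (t + 3)^2.
Eigenvalues: -6, -3, -3.

-6, -3, -3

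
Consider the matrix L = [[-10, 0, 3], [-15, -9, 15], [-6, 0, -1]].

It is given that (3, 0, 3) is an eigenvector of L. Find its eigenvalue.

-7

Compute Lv: L·(3, 0, 3) = (-21, 0, -21).
Since Lv = λv, compare component 1: -21 = λ·3, so λ = -7.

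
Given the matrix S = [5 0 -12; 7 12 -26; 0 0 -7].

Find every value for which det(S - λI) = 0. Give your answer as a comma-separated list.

-7, 5, 12

Compute the characteristic polynomial p(lambda) = det(lambda·I - S).
Expanding the 3×3 determinant: p(lambda) = lambda^3 - 10·lambda^2 - 59·lambda + 420.
Since p(-7) = 0, lambda = -7 is a root.
Factor out (lambda + 7): p(lambda) = (lambda + 7)·(lambda^2 - 17·lambda + 60).
The quadratic factors as (lambda - 5)·(lambda - 12).
Eigenvalues: -7, 5, 12.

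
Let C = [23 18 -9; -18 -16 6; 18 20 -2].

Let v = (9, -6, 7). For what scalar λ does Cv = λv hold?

Compute Cv: C·(9, -6, 7) = (36, -24, 28).
Since Cv = λv, compare component 1: 36 = λ·9, so λ = 4.

4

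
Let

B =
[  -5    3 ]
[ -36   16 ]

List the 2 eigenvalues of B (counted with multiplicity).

4, 7

det(B - lambda·I) = (-5 - lambda)(16 - lambda) - (3)·(-36) = lambda^2 - 11·lambda + 28.
This factors as (lambda - 4)·(lambda - 7) = 0.
Eigenvalues: 4, 7.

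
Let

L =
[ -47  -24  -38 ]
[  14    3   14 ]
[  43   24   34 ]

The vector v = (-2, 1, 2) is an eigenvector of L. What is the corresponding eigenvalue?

Compute Lv: L·(-2, 1, 2) = (-6, 3, 6).
Since Lv = λv, compare component 1: -6 = λ·-2, so λ = 3.

3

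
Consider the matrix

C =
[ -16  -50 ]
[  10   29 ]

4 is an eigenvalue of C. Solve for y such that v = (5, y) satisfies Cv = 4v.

-2

We need (C - 4I)v = 0.
C - 4I = [[-20, -50], [10, 25]].
Row 1: (-20)·5 + (-50)·y = 0
Row 2: (10)·5 + (25)·y = 0
Solving gives y = -2.
Check: C·(5, -2) = (20, -8) = 4·(5, -2).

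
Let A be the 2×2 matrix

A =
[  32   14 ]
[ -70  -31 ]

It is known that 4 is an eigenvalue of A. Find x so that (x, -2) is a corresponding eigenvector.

1

We need (A - 4I)v = 0.
A - 4I = [[28, 14], [-70, -35]].
Row 1: (28)·x + (14)·-2 = 0
Row 2: (-70)·x + (-35)·-2 = 0
Solving gives x = 1.
Check: A·(1, -2) = (4, -8) = 4·(1, -2).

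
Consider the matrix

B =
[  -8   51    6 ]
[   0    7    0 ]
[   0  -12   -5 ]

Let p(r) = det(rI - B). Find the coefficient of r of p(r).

p(r) = r^3 + 6r^2 - 51r - 280.
The coefficient of r is -51.

-51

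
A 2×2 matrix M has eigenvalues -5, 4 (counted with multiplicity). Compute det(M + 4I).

If M has eigenvalues -5, 4, then M + 4I has eigenvalues -1, 8.
det(M + 4I) = (-1) · (8) = -8.

-8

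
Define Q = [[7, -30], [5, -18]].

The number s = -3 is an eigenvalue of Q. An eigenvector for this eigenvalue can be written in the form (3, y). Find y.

1

We need (Q + 3I)v = 0.
Q + 3I = [[10, -30], [5, -15]].
Row 1: (10)·3 + (-30)·y = 0
Row 2: (5)·3 + (-15)·y = 0
Solving gives y = 1.
Check: Q·(3, 1) = (-9, -3) = -3·(3, 1).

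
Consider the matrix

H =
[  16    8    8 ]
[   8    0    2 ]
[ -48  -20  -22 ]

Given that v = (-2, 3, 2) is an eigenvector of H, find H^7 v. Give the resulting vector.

First find the eigenvalue: Hv = (8, -12, -8) = -4·(-2, 3, 2), so λ = -4.
Then H^7 v = λ^7·v = (-4)^7·(-2, 3, 2) = -16384·(-2, 3, 2) = (32768, -49152, -32768).

(32768, -49152, -32768)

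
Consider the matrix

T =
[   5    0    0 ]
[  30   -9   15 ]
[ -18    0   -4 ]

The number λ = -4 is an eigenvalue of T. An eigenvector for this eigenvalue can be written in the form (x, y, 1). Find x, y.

0, 3

We need (T + 4I)v = 0.
T + 4I = [[9, 0, 0], [30, -5, 15], [-18, 0, 0]].
Row 1: (9)·x + (0)·y + (0)·1 = 0
Row 2: (30)·x + (-5)·y + (15)·1 = 0
Row 3: (-18)·x + (0)·y + (0)·1 = 0
Solving gives x = 0, y = 3.
Check: T·(0, 3, 1) = (0, -12, -4) = -4·(0, 3, 1).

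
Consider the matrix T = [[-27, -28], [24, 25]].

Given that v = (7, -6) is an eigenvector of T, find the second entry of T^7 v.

First find the eigenvalue: Tv = (-21, 18) = -3·(7, -6), so λ = -3.
Then T^7 v = λ^7·v = (-3)^7·(7, -6) = -2187·(7, -6) = (-15309, 13122).

13122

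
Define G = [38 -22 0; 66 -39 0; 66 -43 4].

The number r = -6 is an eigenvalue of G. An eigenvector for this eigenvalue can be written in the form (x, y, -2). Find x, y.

We need (G + 6I)v = 0.
G + 6I = [[44, -22, 0], [66, -33, 0], [66, -43, 10]].
Row 1: (44)·x + (-22)·y + (0)·-2 = 0
Row 2: (66)·x + (-33)·y + (0)·-2 = 0
Row 3: (66)·x + (-43)·y + (10)·-2 = 0
Solving gives x = -1, y = -2.
Check: G·(-1, -2, -2) = (6, 12, 12) = -6·(-1, -2, -2).

-1, -2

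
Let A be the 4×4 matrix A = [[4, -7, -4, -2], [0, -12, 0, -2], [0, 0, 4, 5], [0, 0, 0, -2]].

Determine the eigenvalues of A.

A is upper triangular, so its eigenvalues are the diagonal entries.
Diagonal: 4, -12, 4, -2.

-12, -2, 4, 4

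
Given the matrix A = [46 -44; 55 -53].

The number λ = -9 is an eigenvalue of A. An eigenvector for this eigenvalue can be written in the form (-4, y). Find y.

We need (A + 9I)v = 0.
A + 9I = [[55, -44], [55, -44]].
Row 1: (55)·-4 + (-44)·y = 0
Row 2: (55)·-4 + (-44)·y = 0
Solving gives y = -5.
Check: A·(-4, -5) = (36, 45) = -9·(-4, -5).

-5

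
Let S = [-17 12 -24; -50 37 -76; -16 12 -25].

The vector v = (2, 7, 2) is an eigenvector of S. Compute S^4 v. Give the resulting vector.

(2, 7, 2)

First find the eigenvalue: Sv = (2, 7, 2) = 1·(2, 7, 2), so λ = 1.
Then S^4 v = λ^4·v = 1^4·(2, 7, 2) = 1·(2, 7, 2) = (2, 7, 2).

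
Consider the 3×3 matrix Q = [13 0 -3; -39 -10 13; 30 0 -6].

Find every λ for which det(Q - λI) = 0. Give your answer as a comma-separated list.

-10, 3, 4

Compute the characteristic polynomial p(λ) = det(λI - Q).
Cofactor expansion gives p(λ) = λ^3 + 3λ^2 - 58λ + 120.
Since p(3) = 0, λ = 3 is a root.
Factor out (λ - 3): p(λ) = (λ - 3)·(λ^2 + 6λ - 40).
The quadratic factors as (λ + 10)·(λ - 4).
Eigenvalues: -10, 3, 4.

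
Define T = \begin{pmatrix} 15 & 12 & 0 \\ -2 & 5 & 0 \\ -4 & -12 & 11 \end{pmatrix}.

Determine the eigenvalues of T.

Set up det(rI - T) = 0.
Expanding the 3×3 determinant: p(r) = r^3 - 31r^2 + 319r - 1089.
Try r = 9: p(9) = 0, so 9 is a root.
Factor out (r - 9): p(r) = (r - 9)·(r^2 - 22r + 121).
The quadratic factor is (r - 11)^2.
Eigenvalues: 9, 11, 11.

9, 11, 11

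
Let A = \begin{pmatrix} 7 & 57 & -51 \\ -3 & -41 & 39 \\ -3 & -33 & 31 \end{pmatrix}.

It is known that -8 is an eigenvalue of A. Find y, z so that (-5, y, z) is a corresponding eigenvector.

4, 3

We need (A + 8I)v = 0.
A + 8I = [[15, 57, -51], [-3, -33, 39], [-3, -33, 39]].
Row 1: (15)·-5 + (57)·y + (-51)·z = 0
Row 2: (-3)·-5 + (-33)·y + (39)·z = 0
Row 3: (-3)·-5 + (-33)·y + (39)·z = 0
Solving gives y = 4, z = 3.
Check: A·(-5, 4, 3) = (40, -32, -24) = -8·(-5, 4, 3).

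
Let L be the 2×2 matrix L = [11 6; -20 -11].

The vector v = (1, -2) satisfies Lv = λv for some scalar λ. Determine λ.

Compute Lv: L·(1, -2) = (-1, 2).
Since Lv = λv, compare component 1: -1 = λ·1, so λ = -1.

-1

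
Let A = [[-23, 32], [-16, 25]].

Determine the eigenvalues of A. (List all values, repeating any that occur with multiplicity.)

-7, 9

det(A - lambda·I) = (-23 - lambda)(25 - lambda) - (32)·(-16) = lambda^2 - 2·lambda - 63.
This factors as (lambda + 7)·(lambda - 9) = 0.
Eigenvalues: -7, 9.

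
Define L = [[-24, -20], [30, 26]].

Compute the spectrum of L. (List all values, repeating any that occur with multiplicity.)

-4, 6

det(L - lambda·I) = (-24 - lambda)(26 - lambda) - (-20)·(30) = lambda^2 - 2·lambda - 24.
This factors as (lambda + 4)·(lambda - 6) = 0.
Eigenvalues: -4, 6.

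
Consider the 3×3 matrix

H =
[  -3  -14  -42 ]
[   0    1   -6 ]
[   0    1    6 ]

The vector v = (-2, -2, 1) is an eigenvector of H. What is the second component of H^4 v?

First find the eigenvalue: Hv = (-8, -8, 4) = 4·(-2, -2, 1), so λ = 4.
Then H^4 v = λ^4·v = 4^4·(-2, -2, 1) = 256·(-2, -2, 1) = (-512, -512, 256).

-512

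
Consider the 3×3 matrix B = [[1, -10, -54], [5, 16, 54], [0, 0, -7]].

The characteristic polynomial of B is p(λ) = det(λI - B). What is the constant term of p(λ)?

p(λ) = λ^3 - 10λ^2 - 53λ + 462.
The constant term is 462.

462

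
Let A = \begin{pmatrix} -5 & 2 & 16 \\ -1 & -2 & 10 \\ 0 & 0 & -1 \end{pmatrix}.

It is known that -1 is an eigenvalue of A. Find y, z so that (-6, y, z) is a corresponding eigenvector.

-4, -1

We need (A + 1I)v = 0.
A + 1I = [[-4, 2, 16], [-1, -1, 10], [0, 0, 0]].
Row 1: (-4)·-6 + (2)·y + (16)·z = 0
Row 2: (-1)·-6 + (-1)·y + (10)·z = 0
Row 3: (0)·-6 + (0)·y + (0)·z = 0
Solving gives y = -4, z = -1.
Check: A·(-6, -4, -1) = (6, 4, 1) = -1·(-6, -4, -1).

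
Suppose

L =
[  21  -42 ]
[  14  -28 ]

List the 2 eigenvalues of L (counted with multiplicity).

det(L - tI) = (21 - t)(-28 - t) - (-42)·(14) = t^2 + 7t.
This factors as (t + 7)·t = 0.
Eigenvalues: -7, 0.

-7, 0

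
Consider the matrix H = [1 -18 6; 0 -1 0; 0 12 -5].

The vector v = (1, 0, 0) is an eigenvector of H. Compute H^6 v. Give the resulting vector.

(1, 0, 0)

First find the eigenvalue: Hv = (1, 0, 0) = 1·(1, 0, 0), so λ = 1.
Then H^6 v = λ^6·v = 1^6·(1, 0, 0) = 1·(1, 0, 0) = (1, 0, 0).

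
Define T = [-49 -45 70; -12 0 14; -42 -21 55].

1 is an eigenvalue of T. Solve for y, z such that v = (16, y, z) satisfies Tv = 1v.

We need (T - 1I)v = 0.
T - 1I = [[-50, -45, 70], [-12, -1, 14], [-42, -21, 54]].
Row 1: (-50)·16 + (-45)·y + (70)·z = 0
Row 2: (-12)·16 + (-1)·y + (14)·z = 0
Row 3: (-42)·16 + (-21)·y + (54)·z = 0
Solving gives y = 4, z = 14.
Check: T·(16, 4, 14) = (16, 4, 14) = 1·(16, 4, 14).

4, 14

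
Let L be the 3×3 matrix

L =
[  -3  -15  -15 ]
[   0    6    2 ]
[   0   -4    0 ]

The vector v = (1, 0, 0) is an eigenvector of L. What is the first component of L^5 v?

-243

First find the eigenvalue: Lv = (-3, 0, 0) = -3·(1, 0, 0), so λ = -3.
Then L^5 v = λ^5·v = (-3)^5·(1, 0, 0) = -243·(1, 0, 0) = (-243, 0, 0).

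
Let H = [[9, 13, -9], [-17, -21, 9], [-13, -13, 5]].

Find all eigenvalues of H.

Set up det(λI - H) = 0.
Expanding the 3×3 determinant: p(λ) = λ^3 + 7λ^2 - 28λ - 160.
Rational-root test: λ = -4 gives p(-4) = 0.
Dividing by (λ + 4) leaves λ^2 + 3λ - 40.
The quadratic factors as (λ + 8)·(λ - 5).
Eigenvalues: -8, -4, 5.

-8, -4, 5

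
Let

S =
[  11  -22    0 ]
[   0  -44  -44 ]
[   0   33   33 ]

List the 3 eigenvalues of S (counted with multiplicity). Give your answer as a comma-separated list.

Set up det(λI - S) = 0.
Expanding the 3×3 determinant: p(λ) = λ^3 - 121λ.
Since p(0) = 0, λ = 0 is a root.
Factor out λ: p(λ) = λ·(λ^2 - 121).
The quadratic factors as (λ + 11)·(λ - 11).
Eigenvalues: -11, 0, 11.

-11, 0, 11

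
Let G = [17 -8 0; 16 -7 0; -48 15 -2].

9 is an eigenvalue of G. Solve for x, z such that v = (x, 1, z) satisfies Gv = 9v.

We need (G - 9I)v = 0.
G - 9I = [[8, -8, 0], [16, -16, 0], [-48, 15, -11]].
Row 1: (8)·x + (-8)·1 + (0)·z = 0
Row 2: (16)·x + (-16)·1 + (0)·z = 0
Row 3: (-48)·x + (15)·1 + (-11)·z = 0
Solving gives x = 1, z = -3.
Check: G·(1, 1, -3) = (9, 9, -27) = 9·(1, 1, -3).

1, -3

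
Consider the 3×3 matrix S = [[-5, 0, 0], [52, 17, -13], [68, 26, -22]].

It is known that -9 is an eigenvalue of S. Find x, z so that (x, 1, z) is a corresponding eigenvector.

We need (S + 9I)v = 0.
S + 9I = [[4, 0, 0], [52, 26, -13], [68, 26, -13]].
Row 1: (4)·x + (0)·1 + (0)·z = 0
Row 2: (52)·x + (26)·1 + (-13)·z = 0
Row 3: (68)·x + (26)·1 + (-13)·z = 0
Solving gives x = 0, z = 2.
Check: S·(0, 1, 2) = (0, -9, -18) = -9·(0, 1, 2).

0, 2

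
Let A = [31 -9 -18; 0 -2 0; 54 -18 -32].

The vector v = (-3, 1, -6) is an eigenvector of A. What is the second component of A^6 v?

64

First find the eigenvalue: Av = (6, -2, 12) = -2·(-3, 1, -6), so λ = -2.
Then A^6 v = λ^6·v = (-2)^6·(-3, 1, -6) = 64·(-3, 1, -6) = (-192, 64, -384).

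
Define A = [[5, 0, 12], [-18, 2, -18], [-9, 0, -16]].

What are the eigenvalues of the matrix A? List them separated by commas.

-7, -4, 2

The characteristic polynomial is p(s) = det(sI - A).
Expanding the 3×3 determinant: p(s) = s^3 + 9s^2 + 6s - 56.
Rational-root test: s = 2 gives p(2) = 0.
Factor out (s - 2): p(s) = (s - 2)·(s^2 + 11s + 28).
The quadratic factors as (s + 7)·(s + 4).
Eigenvalues: -7, -4, 2.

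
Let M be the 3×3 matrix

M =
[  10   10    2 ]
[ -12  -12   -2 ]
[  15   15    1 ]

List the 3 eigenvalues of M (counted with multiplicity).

-2, 0, 1

The characteristic polynomial is p(λ) = det(λI - M).
Cofactor expansion gives p(λ) = λ^3 + λ^2 - 2λ.
Rational-root test: λ = -2 gives p(-2) = 0.
Factor out (λ + 2): p(λ) = (λ + 2)·(λ^2 - λ).
The quadratic factors as λ·(λ - 1).
Eigenvalues: -2, 0, 1.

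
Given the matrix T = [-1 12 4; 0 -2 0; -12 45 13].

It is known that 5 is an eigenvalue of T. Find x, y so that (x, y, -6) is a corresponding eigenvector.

-4, 0

We need (T - 5I)v = 0.
T - 5I = [[-6, 12, 4], [0, -7, 0], [-12, 45, 8]].
Row 1: (-6)·x + (12)·y + (4)·-6 = 0
Row 2: (0)·x + (-7)·y + (0)·-6 = 0
Row 3: (-12)·x + (45)·y + (8)·-6 = 0
Solving gives x = -4, y = 0.
Check: T·(-4, 0, -6) = (-20, 0, -30) = 5·(-4, 0, -6).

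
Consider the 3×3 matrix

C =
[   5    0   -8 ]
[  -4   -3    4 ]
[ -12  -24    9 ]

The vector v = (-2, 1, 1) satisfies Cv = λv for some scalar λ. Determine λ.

Compute Cv: C·(-2, 1, 1) = (-18, 9, 9).
Since Cv = λv, compare component 1: -18 = λ·-2, so λ = 9.

9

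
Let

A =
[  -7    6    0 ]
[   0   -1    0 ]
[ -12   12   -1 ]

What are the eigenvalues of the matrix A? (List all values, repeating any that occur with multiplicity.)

-7, -1, -1

Set up det(λI - A) = 0.
Expanding along the first row, p(λ) = λ^3 + 9λ^2 + 15λ + 7.
Since p(-1) = 0, λ = -1 is a root.
Factor out (λ + 1): p(λ) = (λ + 1)·(λ^2 + 8λ + 7).
The quadratic factors as (λ + 7)·(λ + 1).
Eigenvalues: -7, -1, -1.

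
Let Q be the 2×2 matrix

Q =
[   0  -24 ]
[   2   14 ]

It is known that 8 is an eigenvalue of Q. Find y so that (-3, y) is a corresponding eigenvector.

We need (Q - 8I)v = 0.
Q - 8I = [[-8, -24], [2, 6]].
Row 1: (-8)·-3 + (-24)·y = 0
Row 2: (2)·-3 + (6)·y = 0
Solving gives y = 1.
Check: Q·(-3, 1) = (-24, 8) = 8·(-3, 1).

1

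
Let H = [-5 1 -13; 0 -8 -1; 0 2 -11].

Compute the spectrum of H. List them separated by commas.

-10, -9, -5

Compute the characteristic polynomial p(s) = det(sI - H).
Expanding the 3×3 determinant: p(s) = s^3 + 24s^2 + 185s + 450.
Since p(-5) = 0, s = -5 is a root.
Dividing by (s + 5) leaves s^2 + 19s + 90.
The quadratic factors as (s + 10)·(s + 9).
Eigenvalues: -10, -9, -5.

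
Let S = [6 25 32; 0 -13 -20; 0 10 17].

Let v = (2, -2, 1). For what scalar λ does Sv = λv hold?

Compute Sv: S·(2, -2, 1) = (-6, 6, -3).
Since Sv = λv, compare component 1: -6 = λ·2, so λ = -3.

-3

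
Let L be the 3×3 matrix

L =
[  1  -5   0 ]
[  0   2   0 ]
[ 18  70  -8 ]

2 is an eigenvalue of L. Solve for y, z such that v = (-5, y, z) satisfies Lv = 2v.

We need (L - 2I)v = 0.
L - 2I = [[-1, -5, 0], [0, 0, 0], [18, 70, -10]].
Row 1: (-1)·-5 + (-5)·y + (0)·z = 0
Row 2: (0)·-5 + (0)·y + (0)·z = 0
Row 3: (18)·-5 + (70)·y + (-10)·z = 0
Solving gives y = 1, z = -2.
Check: L·(-5, 1, -2) = (-10, 2, -4) = 2·(-5, 1, -2).

1, -2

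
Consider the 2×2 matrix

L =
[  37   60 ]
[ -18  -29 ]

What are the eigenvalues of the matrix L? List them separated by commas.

1, 7

det(L - sI) = (37 - s)(-29 - s) - (60)·(-18) = s^2 - 8s + 7.
This factors as (s - 1)·(s - 7) = 0.
Eigenvalues: 1, 7.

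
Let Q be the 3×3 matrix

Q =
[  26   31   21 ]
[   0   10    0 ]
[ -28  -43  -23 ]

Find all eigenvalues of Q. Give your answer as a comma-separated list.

-2, 5, 10

Set up det(tI - Q) = 0.
Expanding along the first row, p(t) = t^3 - 13t^2 + 20t + 100.
Since p(10) = 0, t = 10 is a root.
Dividing by (t - 10) leaves t^2 - 3t - 10.
The quadratic factors as (t + 2)·(t - 5).
Eigenvalues: -2, 5, 10.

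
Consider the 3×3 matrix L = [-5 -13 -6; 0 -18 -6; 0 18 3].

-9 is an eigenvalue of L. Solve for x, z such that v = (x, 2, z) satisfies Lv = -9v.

2, -3

We need (L + 9I)v = 0.
L + 9I = [[4, -13, -6], [0, -9, -6], [0, 18, 12]].
Row 1: (4)·x + (-13)·2 + (-6)·z = 0
Row 2: (0)·x + (-9)·2 + (-6)·z = 0
Row 3: (0)·x + (18)·2 + (12)·z = 0
Solving gives x = 2, z = -3.
Check: L·(2, 2, -3) = (-18, -18, 27) = -9·(2, 2, -3).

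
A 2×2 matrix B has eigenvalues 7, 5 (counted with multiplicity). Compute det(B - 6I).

If B has eigenvalues 7, 5, then B - 6I has eigenvalues 1, -1.
det(B - 6I) = (1) · (-1) = -1.

-1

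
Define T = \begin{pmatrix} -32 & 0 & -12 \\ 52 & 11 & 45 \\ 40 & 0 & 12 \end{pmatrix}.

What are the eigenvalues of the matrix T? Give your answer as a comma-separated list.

Set up det(sI - T) = 0.
Expanding along the first row, p(s) = s^3 + 9s^2 - 124s - 1056.
Rational-root test: s = -8 gives p(-8) = 0.
Factor out (s + 8): p(s) = (s + 8)·(s^2 + s - 132).
The quadratic factors as (s + 12)·(s - 11).
Eigenvalues: -12, -8, 11.

-12, -8, 11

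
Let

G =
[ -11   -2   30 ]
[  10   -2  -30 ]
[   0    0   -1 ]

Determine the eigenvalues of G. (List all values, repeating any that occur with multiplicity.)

-7, -6, -1

Compute the characteristic polynomial p(s) = det(sI - G).
Expanding along the first row, p(s) = s^3 + 14s^2 + 55s + 42.
Try s = -6: p(-6) = 0, so -6 is a root.
Dividing by (s + 6) leaves s^2 + 8s + 7.
The quadratic factors as (s + 7)·(s + 1).
Eigenvalues: -7, -6, -1.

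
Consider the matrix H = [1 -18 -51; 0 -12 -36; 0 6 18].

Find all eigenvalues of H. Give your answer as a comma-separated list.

The characteristic polynomial is p(r) = det(rI - H).
Expanding along the first row, p(r) = r^3 - 7r^2 + 6r.
Rational-root test: r = 0 gives p(0) = 0.
Dividing by r leaves r^2 - 7r + 6.
The quadratic factors as (r - 1)·(r - 6).
Eigenvalues: 0, 1, 6.

0, 1, 6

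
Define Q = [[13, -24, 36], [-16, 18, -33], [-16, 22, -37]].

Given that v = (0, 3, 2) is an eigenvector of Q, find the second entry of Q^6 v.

12288

First find the eigenvalue: Qv = (0, -12, -8) = -4·(0, 3, 2), so λ = -4.
Then Q^6 v = λ^6·v = (-4)^6·(0, 3, 2) = 4096·(0, 3, 2) = (0, 12288, 8192).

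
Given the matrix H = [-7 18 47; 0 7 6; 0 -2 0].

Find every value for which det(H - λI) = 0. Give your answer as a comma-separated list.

-7, 3, 4

The characteristic polynomial is p(μ) = det(μI - H).
Expanding along the first row, p(μ) = μ^3 - 37μ + 84.
Since p(-7) = 0, μ = -7 is a root.
Factor out (μ + 7): p(μ) = (μ + 7)·(μ^2 - 7μ + 12).
The quadratic factors as (μ - 3)·(μ - 4).
Eigenvalues: -7, 3, 4.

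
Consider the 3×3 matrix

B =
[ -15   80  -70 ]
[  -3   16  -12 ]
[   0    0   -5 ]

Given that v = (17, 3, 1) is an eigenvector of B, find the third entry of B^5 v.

-3125

First find the eigenvalue: Bv = (-85, -15, -5) = -5·(17, 3, 1), so λ = -5.
Then B^5 v = λ^5·v = (-5)^5·(17, 3, 1) = -3125·(17, 3, 1) = (-53125, -9375, -3125).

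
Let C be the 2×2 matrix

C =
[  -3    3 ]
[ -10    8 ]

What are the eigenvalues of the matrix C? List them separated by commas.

det(C - sI) = (-3 - s)(8 - s) - (3)·(-10) = s^2 - 5s + 6.
This factors as (s - 2)·(s - 3) = 0.
Eigenvalues: 2, 3.

2, 3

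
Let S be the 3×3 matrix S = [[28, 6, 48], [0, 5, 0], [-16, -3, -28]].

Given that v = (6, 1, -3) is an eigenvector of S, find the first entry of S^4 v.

First find the eigenvalue: Sv = (30, 5, -15) = 5·(6, 1, -3), so λ = 5.
Then S^4 v = λ^4·v = 5^4·(6, 1, -3) = 625·(6, 1, -3) = (3750, 625, -1875).

3750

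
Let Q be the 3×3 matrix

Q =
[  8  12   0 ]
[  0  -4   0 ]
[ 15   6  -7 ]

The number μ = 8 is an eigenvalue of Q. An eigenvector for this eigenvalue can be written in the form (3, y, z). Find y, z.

We need (Q - 8I)v = 0.
Q - 8I = [[0, 12, 0], [0, -12, 0], [15, 6, -15]].
Row 1: (0)·3 + (12)·y + (0)·z = 0
Row 2: (0)·3 + (-12)·y + (0)·z = 0
Row 3: (15)·3 + (6)·y + (-15)·z = 0
Solving gives y = 0, z = 3.
Check: Q·(3, 0, 3) = (24, 0, 24) = 8·(3, 0, 3).

0, 3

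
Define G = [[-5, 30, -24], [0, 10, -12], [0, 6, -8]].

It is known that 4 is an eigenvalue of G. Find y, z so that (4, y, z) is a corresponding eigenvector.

2, 1

We need (G - 4I)v = 0.
G - 4I = [[-9, 30, -24], [0, 6, -12], [0, 6, -12]].
Row 1: (-9)·4 + (30)·y + (-24)·z = 0
Row 2: (0)·4 + (6)·y + (-12)·z = 0
Row 3: (0)·4 + (6)·y + (-12)·z = 0
Solving gives y = 2, z = 1.
Check: G·(4, 2, 1) = (16, 8, 4) = 4·(4, 2, 1).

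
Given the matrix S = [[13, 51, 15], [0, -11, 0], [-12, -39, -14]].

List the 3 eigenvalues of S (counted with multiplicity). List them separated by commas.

-11, -2, 1

Compute the characteristic polynomial p(r) = det(rI - S).
Expanding the 3×3 determinant: p(r) = r^3 + 12r^2 + 9r - 22.
Since p(1) = 0, r = 1 is a root.
Dividing by (r - 1) leaves r^2 + 13r + 22.
The quadratic factors as (r + 11)·(r + 2).
Eigenvalues: -11, -2, 1.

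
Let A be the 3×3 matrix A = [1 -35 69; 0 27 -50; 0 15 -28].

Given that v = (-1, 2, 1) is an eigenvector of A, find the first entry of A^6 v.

First find the eigenvalue: Av = (-2, 4, 2) = 2·(-1, 2, 1), so λ = 2.
Then A^6 v = λ^6·v = 2^6·(-1, 2, 1) = 64·(-1, 2, 1) = (-64, 128, 64).

-64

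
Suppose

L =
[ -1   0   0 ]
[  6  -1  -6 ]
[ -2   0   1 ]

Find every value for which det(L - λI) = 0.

Compute the characteristic polynomial p(μ) = det(μI - L).
Expanding the 3×3 determinant: p(μ) = μ^3 + μ^2 - μ - 1.
Since p(-1) = 0, μ = -1 is a root.
Dividing by (μ + 1) leaves μ^2 - 1.
The quadratic factors as (μ + 1)·(μ - 1).
Eigenvalues: -1, -1, 1.

-1, -1, 1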